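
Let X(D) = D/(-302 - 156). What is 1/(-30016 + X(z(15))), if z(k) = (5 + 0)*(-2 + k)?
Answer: -458/13747393 ≈ -3.3315e-5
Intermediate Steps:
z(k) = -10 + 5*k (z(k) = 5*(-2 + k) = -10 + 5*k)
X(D) = -D/458 (X(D) = D/(-458) = -D/458)
1/(-30016 + X(z(15))) = 1/(-30016 - (-10 + 5*15)/458) = 1/(-30016 - (-10 + 75)/458) = 1/(-30016 - 1/458*65) = 1/(-30016 - 65/458) = 1/(-13747393/458) = -458/13747393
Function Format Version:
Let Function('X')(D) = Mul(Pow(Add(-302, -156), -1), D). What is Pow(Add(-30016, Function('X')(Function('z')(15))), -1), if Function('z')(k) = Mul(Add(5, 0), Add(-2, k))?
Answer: Rational(-458, 13747393) ≈ -3.3315e-5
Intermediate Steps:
Function('z')(k) = Add(-10, Mul(5, k)) (Function('z')(k) = Mul(5, Add(-2, k)) = Add(-10, Mul(5, k)))
Function('X')(D) = Mul(Rational(-1, 458), D) (Function('X')(D) = Mul(Pow(-458, -1), D) = Mul(Rational(-1, 458), D))
Pow(Add(-30016, Function('X')(Function('z')(15))), -1) = Pow(Add(-30016, Mul(Rational(-1, 458), Add(-10, Mul(5, 15)))), -1) = Pow(Add(-30016, Mul(Rational(-1, 458), Add(-10, 75))), -1) = Pow(Add(-30016, Mul(Rational(-1, 458), 65)), -1) = Pow(Add(-30016, Rational(-65, 458)), -1) = Pow(Rational(-13747393, 458), -1) = Rational(-458, 13747393)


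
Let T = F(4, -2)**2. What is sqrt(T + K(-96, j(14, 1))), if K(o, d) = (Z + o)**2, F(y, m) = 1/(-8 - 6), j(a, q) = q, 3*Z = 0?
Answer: sqrt(1806337)/14 ≈ 96.000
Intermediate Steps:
Z = 0 (Z = (1/3)*0 = 0)
F(y, m) = -1/14 (F(y, m) = 1/(-14) = -1/14)
K(o, d) = o**2 (K(o, d) = (0 + o)**2 = o**2)
T = 1/196 (T = (-1/14)**2 = 1/196 ≈ 0.0051020)
sqrt(T + K(-96, j(14, 1))) = sqrt(1/196 + (-96)**2) = sqrt(1/196 + 9216) = sqrt(1806337/196) = sqrt(1806337)/14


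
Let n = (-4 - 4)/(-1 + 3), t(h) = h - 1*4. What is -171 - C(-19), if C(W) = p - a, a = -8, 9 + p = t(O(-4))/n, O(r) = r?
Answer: -172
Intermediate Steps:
t(h) = -4 + h (t(h) = h - 4 = -4 + h)
n = -4 (n = -8/2 = -8*½ = -4)
p = -7 (p = -9 + (-4 - 4)/(-4) = -9 - 8*(-¼) = -9 + 2 = -7)
C(W) = 1 (C(W) = -7 - 1*(-8) = -7 + 8 = 1)
-171 - C(-19) = -171 - 1*1 = -171 - 1 = -172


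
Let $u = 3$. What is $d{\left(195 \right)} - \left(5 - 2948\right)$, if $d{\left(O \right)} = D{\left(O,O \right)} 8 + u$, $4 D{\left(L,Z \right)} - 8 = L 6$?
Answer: $5302$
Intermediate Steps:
$D{\left(L,Z \right)} = 2 + \frac{3 L}{2}$ ($D{\left(L,Z \right)} = 2 + \frac{L 6}{4} = 2 + \frac{6 L}{4} = 2 + \frac{3 L}{2}$)
$d{\left(O \right)} = 19 + 12 O$ ($d{\left(O \right)} = \left(2 + \frac{3 O}{2}\right) 8 + 3 = \left(16 + 12 O\right) + 3 = 19 + 12 O$)
$d{\left(195 \right)} - \left(5 - 2948\right) = \left(19 + 12 \cdot 195\right) - \left(5 - 2948\right) = \left(19 + 2340\right) - \left(5 - 2948\right) = 2359 - -2943 = 2359 + 2943 = 5302$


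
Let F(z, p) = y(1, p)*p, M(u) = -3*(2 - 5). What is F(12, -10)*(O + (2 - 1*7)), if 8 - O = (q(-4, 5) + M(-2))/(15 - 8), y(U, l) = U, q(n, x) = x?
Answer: -10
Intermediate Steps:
M(u) = 9 (M(u) = -3*(-3) = 9)
F(z, p) = p (F(z, p) = 1*p = p)
O = 6 (O = 8 - (5 + 9)/(15 - 8) = 8 - 14/7 = 8 - 1*2 = 8 - 2 = 6)
F(12, -10)*(O + (2 - 1*7)) = -10*(6 + (2 - 1*7)) = -10*(6 + (2 - 7)) = -10*(6 - 5) = -10*1 = -10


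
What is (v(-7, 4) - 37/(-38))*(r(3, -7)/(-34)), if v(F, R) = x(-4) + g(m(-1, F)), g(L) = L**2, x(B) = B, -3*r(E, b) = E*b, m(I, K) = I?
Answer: 539/1292 ≈ 0.41718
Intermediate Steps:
r(E, b) = -E*b/3
v(F, R) = -3 (v(F, R) = -4 + (-1)**2 = -4 + 1 = -3)
(v(-7, 4) - 37/(-38))*(r(3, -7)/(-34)) = (-3 - 37/(-38))*(-1/3*3*(-7)/(-34)) = (-3 - 37*(-1/38))*(7*(-1/34)) = (-3 + 37/38)*(-7/34) = -77/38*(-7/34) = 539/1292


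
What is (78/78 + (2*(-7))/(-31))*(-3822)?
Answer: -171990/31 ≈ -5548.1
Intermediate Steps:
(78/78 + (2*(-7))/(-31))*(-3822) = (78*(1/78) - 14*(-1/31))*(-3822) = (1 + 14/31)*(-3822) = (45/31)*(-3822) = -171990/31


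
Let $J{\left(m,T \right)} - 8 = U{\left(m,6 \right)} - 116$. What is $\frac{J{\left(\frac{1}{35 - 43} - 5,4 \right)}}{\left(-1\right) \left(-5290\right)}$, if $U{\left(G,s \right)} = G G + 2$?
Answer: $- \frac{5103}{338560} \approx -0.015073$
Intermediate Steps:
$U{\left(G,s \right)} = 2 + G^{2}$ ($U{\left(G,s \right)} = G^{2} + 2 = 2 + G^{2}$)
$J{\left(m,T \right)} = -106 + m^{2}$ ($J{\left(m,T \right)} = 8 + \left(\left(2 + m^{2}\right) - 116\right) = 8 + \left(-114 + m^{2}\right) = -106 + m^{2}$)
$\frac{J{\left(\frac{1}{35 - 43} - 5,4 \right)}}{\left(-1\right) \left(-5290\right)} = \frac{-106 + \left(\frac{1}{35 - 43} - 5\right)^{2}}{\left(-1\right) \left(-5290\right)} = \frac{-106 + \left(\frac{1}{-8} - 5\right)^{2}}{5290} = \left(-106 + \left(- \frac{1}{8} - 5\right)^{2}\right) \frac{1}{5290} = \left(-106 + \left(- \frac{41}{8}\right)^{2}\right) \frac{1}{5290} = \left(-106 + \frac{1681}{64}\right) \frac{1}{5290} = \left(- \frac{5103}{64}\right) \frac{1}{5290} = - \frac{5103}{338560}$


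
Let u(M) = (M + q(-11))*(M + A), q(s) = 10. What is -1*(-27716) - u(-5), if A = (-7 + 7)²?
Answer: 27741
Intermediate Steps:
A = 0 (A = 0² = 0)
u(M) = M*(10 + M) (u(M) = (M + 10)*(M + 0) = (10 + M)*M = M*(10 + M))
-1*(-27716) - u(-5) = -1*(-27716) - (-5)*(10 - 5) = 27716 - (-5)*5 = 27716 - 1*(-25) = 27716 + 25 = 27741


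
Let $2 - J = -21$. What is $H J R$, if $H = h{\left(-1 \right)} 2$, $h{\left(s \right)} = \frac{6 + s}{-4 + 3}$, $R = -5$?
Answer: $1150$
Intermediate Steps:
$J = 23$ ($J = 2 - -21 = 2 + 21 = 23$)
$h{\left(s \right)} = -6 - s$ ($h{\left(s \right)} = \frac{6 + s}{-1} = \left(6 + s\right) \left(-1\right) = -6 - s$)
$H = -10$ ($H = \left(-6 - -1\right) 2 = \left(-6 + 1\right) 2 = \left(-5\right) 2 = -10$)
$H J R = \left(-10\right) 23 \left(-5\right) = \left(-230\right) \left(-5\right) = 1150$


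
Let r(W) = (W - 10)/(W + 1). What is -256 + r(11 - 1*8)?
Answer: -1031/4 ≈ -257.75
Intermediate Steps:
r(W) = (-10 + W)/(1 + W)
-256 + r(11 - 1*8) = -256 + (-10 + (11 - 1*8))/(1 + (11 - 1*8)) = -256 + (-10 + (11 - 8))/(1 + (11 - 8)) = -256 + (-10 + 3)/(1 + 3) = -256 - 7/4 = -1031/4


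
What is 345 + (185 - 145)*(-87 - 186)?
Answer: -10575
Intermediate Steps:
345 + (185 - 145)*(-87 - 186) = 345 + 40*(-273) = 345 - 10920 = -10575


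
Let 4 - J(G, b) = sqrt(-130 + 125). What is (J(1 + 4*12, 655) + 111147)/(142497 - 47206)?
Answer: 111151/95291 - I*sqrt(5)/95291 ≈ 1.1664 - 2.3466e-5*I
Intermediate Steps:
J(G, b) = 4 - I*sqrt(5) (J(G, b) = 4 - sqrt(-130 + 125) = 4 - sqrt(-5) = 4 - I*sqrt(5))
(J(1 + 4*12, 655) + 111147)/(142497 - 47206) = ((4 - I*sqrt(5)) + 111147)/(142497 - 47206) = (111151 - I*sqrt(5))/95291 = (111151 - I*sqrt(5))*(1/95291) = 111151/95291 - I*sqrt(5)/95291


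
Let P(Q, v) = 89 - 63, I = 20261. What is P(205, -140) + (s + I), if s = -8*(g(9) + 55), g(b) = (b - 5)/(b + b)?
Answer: 178607/9 ≈ 19845.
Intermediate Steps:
g(b) = (-5 + b)/(2*b) (g(b) = (-5 + b)/((2*b)) = (-5 + b)*(1/(2*b)) = (-5 + b)/(2*b))
P(Q, v) = 26
s = -3976/9 (s = -8*((1/2)*(-5 + 9)/9 + 55) = -8*((1/2)*(1/9)*4 + 55) = -8*(2/9 + 55) = -8*497/9 = -3976/9 ≈ -441.78)
P(205, -140) + (s + I) = 26 + (-3976/9 + 20261) = 26 + 178373/9 = 178607/9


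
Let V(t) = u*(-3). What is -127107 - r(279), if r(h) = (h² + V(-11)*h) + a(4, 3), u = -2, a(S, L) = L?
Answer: -206625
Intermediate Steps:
V(t) = 6 (V(t) = -2*(-3) = 6)
r(h) = 3 + h² + 6*h (r(h) = (h² + 6*h) + 3 = 3 + h² + 6*h)
-127107 - r(279) = -127107 - (3 + 279² + 6*279) = -127107 - (3 + 77841 + 1674) = -127107 - 1*79518 = -127107 - 79518 = -206625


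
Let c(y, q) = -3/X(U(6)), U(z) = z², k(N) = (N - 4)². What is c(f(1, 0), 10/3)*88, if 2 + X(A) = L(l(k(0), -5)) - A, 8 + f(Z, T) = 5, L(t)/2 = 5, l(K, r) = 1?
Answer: 66/7 ≈ 9.4286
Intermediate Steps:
k(N) = (-4 + N)²
L(t) = 10 (L(t) = 2*5 = 10)
f(Z, T) = -3 (f(Z, T) = -8 + 5 = -3)
X(A) = 8 - A (X(A) = -2 + (10 - A) = 8 - A)
c(y, q) = 3/28 (c(y, q) = -3/(8 - 1*6²) = -3/(8 - 1*36) = -3/(8 - 36) = -3/(-28) = -3*(-1/28) = 3/28)
c(f(1, 0), 10/3)*88 = (3/28)*88 = 66/7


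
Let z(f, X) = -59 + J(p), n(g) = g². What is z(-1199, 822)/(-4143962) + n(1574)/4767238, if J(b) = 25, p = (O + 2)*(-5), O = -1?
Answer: 2566682121501/4938813279239 ≈ 0.51970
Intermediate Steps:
p = -5 (p = (-1 + 2)*(-5) = 1*(-5) = -5)
z(f, X) = -34 (z(f, X) = -59 + 25 = -34)
z(-1199, 822)/(-4143962) + n(1574)/4767238 = -34/(-4143962) + 1574²/4767238 = -34*(-1/4143962) + 2477476*(1/4767238) = 17/2071981 + 1238738/2383619 = 2566682121501/4938813279239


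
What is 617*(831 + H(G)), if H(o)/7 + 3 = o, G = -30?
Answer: 370200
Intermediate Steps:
H(o) = -21 + 7*o
617*(831 + H(G)) = 617*(831 + (-21 + 7*(-30))) = 617*(831 + (-21 - 210)) = 617*(831 - 231) = 617*600 = 370200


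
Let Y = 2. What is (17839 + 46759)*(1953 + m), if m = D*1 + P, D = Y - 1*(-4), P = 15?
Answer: 127516452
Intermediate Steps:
D = 6 (D = 2 - 1*(-4) = 2 + 4 = 6)
m = 21 (m = 6*1 + 15 = 6 + 15 = 21)
(17839 + 46759)*(1953 + m) = (17839 + 46759)*(1953 + 21) = 64598*1974 = 127516452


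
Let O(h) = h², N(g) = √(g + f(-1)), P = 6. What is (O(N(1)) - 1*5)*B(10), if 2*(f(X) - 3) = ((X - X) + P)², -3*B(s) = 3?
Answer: -17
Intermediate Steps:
B(s) = -1 (B(s) = -⅓*3 = -1)
f(X) = 21 (f(X) = 3 + ((X - X) + 6)²/2 = 3 + (0 + 6)²/2 = 3 + (½)*6² = 3 + (½)*36 = 3 + 18 = 21)
N(g) = √(21 + g) (N(g) = √(g + 21) = √(21 + g))
(O(N(1)) - 1*5)*B(10) = ((√(21 + 1))² - 1*5)*(-1) = ((√22)² - 5)*(-1) = (22 - 5)*(-1) = 17*(-1) = -17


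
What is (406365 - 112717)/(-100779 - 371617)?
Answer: -73412/118099 ≈ -0.62161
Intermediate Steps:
(406365 - 112717)/(-100779 - 371617) = 293648/(-472396) = 293648*(-1/472396) = -73412/118099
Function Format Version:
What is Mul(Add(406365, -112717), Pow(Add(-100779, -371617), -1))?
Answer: Rational(-73412, 118099) ≈ -0.62161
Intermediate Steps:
Mul(Add(406365, -112717), Pow(Add(-100779, -371617), -1)) = Mul(293648, Pow(-472396, -1)) = Mul(293648, Rational(-1, 472396)) = Rational(-73412, 118099)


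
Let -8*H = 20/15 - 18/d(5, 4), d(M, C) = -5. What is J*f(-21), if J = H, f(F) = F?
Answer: 259/20 ≈ 12.950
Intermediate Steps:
H = -37/60 (H = -(20/15 - 18/(-5))/8 = -(20*(1/15) - 18*(-⅕))/8 = -(4/3 + 18/5)/8 = -⅛*74/15 = -37/60 ≈ -0.61667)
J = -37/60 ≈ -0.61667
J*f(-21) = -37/60*(-21) = 259/20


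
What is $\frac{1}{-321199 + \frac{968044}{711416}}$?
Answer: $- \frac{177854}{57126284935} \approx -3.1133 \cdot 10^{-6}$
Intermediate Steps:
$\frac{1}{-321199 + \frac{968044}{711416}} = \frac{1}{-321199 + 968044 \cdot \frac{1}{711416}} = \frac{1}{-321199 + \frac{242011}{177854}} = \frac{1}{- \frac{57126284935}{177854}} = - \frac{177854}{57126284935}$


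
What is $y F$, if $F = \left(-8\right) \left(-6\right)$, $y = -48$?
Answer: $-2304$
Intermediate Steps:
$F = 48$
$y F = \left(-48\right) 48 = -2304$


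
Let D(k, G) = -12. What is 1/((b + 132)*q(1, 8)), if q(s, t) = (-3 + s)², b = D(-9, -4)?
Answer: 1/480 ≈ 0.0020833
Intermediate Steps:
b = -12
1/((b + 132)*q(1, 8)) = 1/((-12 + 132)*(-3 + 1)²) = 1/(120*(-2)²) = 1/(120*4) = 1/480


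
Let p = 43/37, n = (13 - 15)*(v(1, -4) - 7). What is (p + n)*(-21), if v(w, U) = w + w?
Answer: -8673/37 ≈ -234.41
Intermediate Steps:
v(w, U) = 2*w
n = 10 (n = (13 - 15)*(2*1 - 7) = -2*(2 - 7) = -2*(-5) = 10)
p = 43/37 (p = 43*(1/37) = 43/37 ≈ 1.1622)
(p + n)*(-21) = (43/37 + 10)*(-21) = (413/37)*(-21) = -8673/37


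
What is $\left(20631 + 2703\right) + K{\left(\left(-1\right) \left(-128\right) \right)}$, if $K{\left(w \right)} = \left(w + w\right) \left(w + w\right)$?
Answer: $88870$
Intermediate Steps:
$K{\left(w \right)} = 4 w^{2}$ ($K{\left(w \right)} = 2 w 2 w = 4 w^{2}$)
$\left(20631 + 2703\right) + K{\left(\left(-1\right) \left(-128\right) \right)} = \left(20631 + 2703\right) + 4 \left(\left(-1\right) \left(-128\right)\right)^{2} = 23334 + 4 \cdot 128^{2} = 23334 + 4 \cdot 16384 = 23334 + 65536 = 88870$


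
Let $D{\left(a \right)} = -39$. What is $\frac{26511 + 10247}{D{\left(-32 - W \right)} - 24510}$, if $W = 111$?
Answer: $- \frac{36758}{24549} \approx -1.4973$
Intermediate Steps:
$\frac{26511 + 10247}{D{\left(-32 - W \right)} - 24510} = \frac{26511 + 10247}{-39 - 24510} = \frac{36758}{-24549} = 36758 \left(- \frac{1}{24549}\right) = - \frac{36758}{24549}$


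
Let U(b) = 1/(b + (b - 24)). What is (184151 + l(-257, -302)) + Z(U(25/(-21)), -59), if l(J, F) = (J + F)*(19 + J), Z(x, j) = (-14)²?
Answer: 317389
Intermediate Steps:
U(b) = 1/(-24 + 2*b) (U(b) = 1/(b + (-24 + b)) = 1/(-24 + 2*b))
Z(x, j) = 196
l(J, F) = (19 + J)*(F + J) (l(J, F) = (F + J)*(19 + J) = (19 + J)*(F + J))
(184151 + l(-257, -302)) + Z(U(25/(-21)), -59) = (184151 + ((-257)² + 19*(-302) + 19*(-257) - 302*(-257))) + 196 = (184151 + (66049 - 5738 - 4883 + 77614)) + 196 = (184151 + 133042) + 196 = 317193 + 196 = 317389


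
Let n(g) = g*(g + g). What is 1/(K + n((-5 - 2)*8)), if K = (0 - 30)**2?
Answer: 1/7172 ≈ 0.00013943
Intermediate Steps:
n(g) = 2*g**2 (n(g) = g*(2*g) = 2*g**2)
K = 900 (K = (-30)**2 = 900)
1/(K + n((-5 - 2)*8)) = 1/(900 + 2*((-5 - 2)*8)**2) = 1/(900 + 2*(-7*8)**2) = 1/(900 + 2*(-56)**2) = 1/(900 + 2*3136) = 1/(900 + 6272) = 1/7172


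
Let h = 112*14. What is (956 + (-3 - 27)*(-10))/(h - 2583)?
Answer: -1256/1015 ≈ -1.2374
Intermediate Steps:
h = 1568
(956 + (-3 - 27)*(-10))/(h - 2583) = (956 + (-3 - 27)*(-10))/(1568 - 2583) = (956 - 30*(-10))/(-1015) = (956 + 300)*(-1/1015) = 1256*(-1/1015) = -1256/1015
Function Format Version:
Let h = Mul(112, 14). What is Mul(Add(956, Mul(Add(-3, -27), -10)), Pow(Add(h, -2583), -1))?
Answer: Rational(-1256, 1015) ≈ -1.2374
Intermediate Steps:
h = 1568
Mul(Add(956, Mul(Add(-3, -27), -10)), Pow(Add(h, -2583), -1)) = Mul(Add(956, Mul(Add(-3, -27), -10)), Pow(Add(1568, -2583), -1)) = Mul(Add(956, Mul(-30, -10)), Pow(-1015, -1)) = Mul(Add(956, 300), Rational(-1, 1015)) = Mul(1256, Rational(-1, 1015)) = Rational(-1256, 1015)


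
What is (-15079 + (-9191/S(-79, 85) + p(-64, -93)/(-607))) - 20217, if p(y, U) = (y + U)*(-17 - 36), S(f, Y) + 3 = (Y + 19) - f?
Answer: -3863517677/109260 ≈ -35361.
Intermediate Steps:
S(f, Y) = 16 + Y - f (S(f, Y) = -3 + ((Y + 19) - f) = -3 + ((19 + Y) - f) = -3 + (19 + Y - f) = 16 + Y - f)
p(y, U) = -53*U - 53*y (p(y, U) = (U + y)*(-53) = -53*U - 53*y)
(-15079 + (-9191/S(-79, 85) + p(-64, -93)/(-607))) - 20217 = (-15079 + (-9191/(16 + 85 - 1*(-79)) + (-53*(-93) - 53*(-64))/(-607))) - 20217 = (-15079 + (-9191/(16 + 85 + 79) + (4929 + 3392)*(-1/607))) - 20217 = (-15079 + (-9191/180 + 8321*(-1/607))) - 20217 = (-15079 + (-9191*1/180 - 8321/607)) - 20217 = (-15079 + (-9191/180 - 8321/607)) - 20217 = (-15079 - 7076717/109260) - 20217 = -1654608257/109260 - 20217 = -3863517677/109260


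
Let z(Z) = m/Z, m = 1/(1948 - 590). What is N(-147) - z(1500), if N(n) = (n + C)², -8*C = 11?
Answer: 358758731617/16296000 ≈ 22015.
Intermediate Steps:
m = 1/1358 ≈ 0.00073638
C = -11/8 (C = -⅛*11 = -11/8 ≈ -1.3750)
z(Z) = 1/(1358*Z)
N(n) = (-11/8 + n)² (N(n) = (n - 11/8)² = (-11/8 + n)²)
N(-147) - z(1500) = (-11 + 8*(-147))²/64 - 1/(1358*1500) = (-11 - 1176)²/64 - 1/(1358*1500) = (1/64)*(-1187)² - 1*1/2037000 = (1/64)*1408969 - 1/2037000 = 1408969/64 - 1/2037000 = 358758731617/16296000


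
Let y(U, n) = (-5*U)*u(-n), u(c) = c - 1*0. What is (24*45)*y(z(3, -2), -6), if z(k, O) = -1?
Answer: 32400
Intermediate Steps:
u(c) = c (u(c) = c + 0 = c)
y(U, n) = 5*U*n (y(U, n) = (-5*U)*(-n) = 5*U*n)
(24*45)*y(z(3, -2), -6) = (24*45)*(5*(-1)*(-6)) = 1080*30 = 32400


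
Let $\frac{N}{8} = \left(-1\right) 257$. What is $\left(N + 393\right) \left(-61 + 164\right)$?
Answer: $-171289$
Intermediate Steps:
$N = -2056$ ($N = 8 \left(\left(-1\right) 257\right) = 8 \left(-257\right) = -2056$)
$\left(N + 393\right) \left(-61 + 164\right) = \left(-2056 + 393\right) \left(-61 + 164\right) = \left(-1663\right) 103 = -171289$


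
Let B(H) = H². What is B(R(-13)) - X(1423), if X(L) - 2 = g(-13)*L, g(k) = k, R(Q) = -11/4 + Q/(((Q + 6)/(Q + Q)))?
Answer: 16543689/784 ≈ 21102.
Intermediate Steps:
R(Q) = -11/4 + 2*Q²/(6 + Q) (R(Q) = -11*¼ + Q/(((6 + Q)/((2*Q)))) = -11/4 + Q/(((6 + Q)*(1/(2*Q)))) = -11/4 + Q/(((6 + Q)/(2*Q))) = -11/4 + Q*(2*Q/(6 + Q)) = -11/4 + 2*Q²/(6 + Q))
X(L) = 2 - 13*L
B(R(-13)) - X(1423) = ((-66 - 11*(-13) + 8*(-13)²)/(4*(6 - 13)))² - (2 - 13*1423) = ((¼)*(-66 + 143 + 8*169)/(-7))² - (2 - 18499) = ((¼)*(-⅐)*(-66 + 143 + 1352))² - 1*(-18497) = ((¼)*(-⅐)*1429)² + 18497 = (-1429/28)² + 18497 = 2042041/784 + 18497 = 16543689/784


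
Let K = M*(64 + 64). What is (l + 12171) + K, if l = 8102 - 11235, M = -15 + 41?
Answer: 12366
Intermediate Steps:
M = 26
K = 3328 (K = 26*(64 + 64) = 26*128 = 3328)
l = -3133
(l + 12171) + K = (-3133 + 12171) + 3328 = 9038 + 3328 = 12366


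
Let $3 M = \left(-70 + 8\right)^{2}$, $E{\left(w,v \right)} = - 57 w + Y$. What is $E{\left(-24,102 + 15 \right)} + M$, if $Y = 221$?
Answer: $\frac{8611}{3} \approx 2870.3$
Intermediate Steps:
$E{\left(w,v \right)} = 221 - 57 w$ ($E{\left(w,v \right)} = - 57 w + 221 = 221 - 57 w$)
$M = \frac{3844}{3}$ ($M = \frac{\left(-70 + 8\right)^{2}}{3} = \frac{\left(-62\right)^{2}}{3} = \frac{1}{3} \cdot 3844 = \frac{3844}{3} \approx 1281.3$)
$E{\left(-24,102 + 15 \right)} + M = \left(221 - -1368\right) + \frac{3844}{3} = \left(221 + 1368\right) + \frac{3844}{3} = 1589 + \frac{3844}{3} = \frac{8611}{3}$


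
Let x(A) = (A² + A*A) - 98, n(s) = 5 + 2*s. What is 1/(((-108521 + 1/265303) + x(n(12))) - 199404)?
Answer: -265303/81273186322 ≈ -3.2643e-6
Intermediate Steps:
x(A) = -98 + 2*A² (x(A) = (A² + A²) - 98 = 2*A² - 98 = -98 + 2*A²)
1/(((-108521 + 1/265303) + x(n(12))) - 199404) = 1/(((-108521 + 1/265303) + (-98 + 2*(5 + 2*12)²)) - 199404) = 1/(((-108521 + 1/265303) + (-98 + 2*(5 + 24)²)) - 199404) = 1/((-28790946862/265303 + (-98 + 2*29²)) - 199404) = 1/((-28790946862/265303 + (-98 + 2*841)) - 199404) = 1/((-28790946862/265303 + (-98 + 1682)) - 199404) = 1/((-28790946862/265303 + 1584) - 199404) = 1/(-28370706910/265303 - 199404) = 1/(-81273186322/265303) = -265303/81273186322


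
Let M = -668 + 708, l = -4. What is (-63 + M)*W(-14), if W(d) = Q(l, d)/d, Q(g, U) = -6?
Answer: -69/7 ≈ -9.8571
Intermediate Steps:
M = 40
W(d) = -6/d
(-63 + M)*W(-14) = (-63 + 40)*(-6/(-14)) = -(-138)*(-1)/14 = -23*3/7 = -69/7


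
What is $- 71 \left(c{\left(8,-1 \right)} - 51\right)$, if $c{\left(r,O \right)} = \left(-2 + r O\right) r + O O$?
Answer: $9230$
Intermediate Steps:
$c{\left(r,O \right)} = O^{2} + r \left(-2 + O r\right)$ ($c{\left(r,O \right)} = \left(-2 + O r\right) r + O^{2} = r \left(-2 + O r\right) + O^{2} = O^{2} + r \left(-2 + O r\right)$)
$- 71 \left(c{\left(8,-1 \right)} - 51\right) = - 71 \left(\left(\left(-1\right)^{2} - 16 - 8^{2}\right) - 51\right) = - 71 \left(\left(1 - 16 - 64\right) - 51\right) = - 71 \left(-79 - 51\right) = \left(-71\right) \left(-130\right) = 9230$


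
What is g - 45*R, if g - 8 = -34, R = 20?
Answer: -926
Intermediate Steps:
g = -26 (g = 8 - 34 = -26)
g - 45*R = -26 - 45*20 = -26 - 900 = -926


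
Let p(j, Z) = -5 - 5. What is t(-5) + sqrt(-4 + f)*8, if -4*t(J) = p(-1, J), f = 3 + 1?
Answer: 5/2 ≈ 2.5000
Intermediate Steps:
f = 4
p(j, Z) = -10
t(J) = 5/2 (t(J) = -1/4*(-10) = 5/2)
t(-5) + sqrt(-4 + f)*8 = 5/2 + sqrt(-4 + 4)*8 = 5/2 + sqrt(0)*8 = 5/2 + 0*8 = 5/2 + 0 = 5/2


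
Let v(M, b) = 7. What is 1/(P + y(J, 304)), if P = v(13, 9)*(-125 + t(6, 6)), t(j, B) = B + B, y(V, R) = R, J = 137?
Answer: -1/487 ≈ -0.0020534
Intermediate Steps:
t(j, B) = 2*B
P = -791 (P = 7*(-125 + 2*6) = 7*(-125 + 12) = 7*(-113) = -791)
1/(P + y(J, 304)) = 1/(-791 + 304) = 1/(-487) = -1/487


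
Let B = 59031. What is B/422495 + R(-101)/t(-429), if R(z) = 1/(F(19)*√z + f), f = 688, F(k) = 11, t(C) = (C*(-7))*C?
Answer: 7385333844172049/52858102472520345 + I*√101/56867916105 ≈ 0.13972 + 1.7672e-10*I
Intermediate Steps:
t(C) = -7*C² (t(C) = (-7*C)*C = -7*C²)
R(z) = 1/(688 + 11*√z) (R(z) = 1/(11*√z + 688) = 1/(688 + 11*√z))
B/422495 + R(-101)/t(-429) = 59031/422495 + 1/((688 + 11*√(-101))*((-7*(-429)²))) = 59031*(1/422495) + 1/((688 + 11*(I*√101))*((-7*184041))) = 59031/422495 + 1/((688 + 11*I*√101)*(-1288287)) = 59031/422495 - 1/1288287/(688 + 11*I*√101) = 59031/422495 - 1/(1288287*(688 + 11*I*√101))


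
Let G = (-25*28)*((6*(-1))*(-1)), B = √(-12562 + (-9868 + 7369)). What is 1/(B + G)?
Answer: -4200/17655061 - I*√15061/17655061 ≈ -0.00023789 - 6.9512e-6*I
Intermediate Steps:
B = I*√15061 (B = √(-12562 - 2499) = √(-15061) = I*√15061 ≈ 122.72*I)
G = -4200 (G = -(-4200)*(-1) = -700*6 = -4200)
1/(B + G) = 1/(I*√15061 - 4200) = 1/(-4200 + I*√15061)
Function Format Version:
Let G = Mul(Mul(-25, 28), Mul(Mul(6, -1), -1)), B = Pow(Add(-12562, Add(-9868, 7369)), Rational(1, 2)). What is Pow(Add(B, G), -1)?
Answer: Add(Rational(-4200, 17655061), Mul(Rational(-1, 17655061), I, Pow(15061, Rational(1, 2)))) ≈ Add(-0.00023789, Mul(-6.9512e-6, I))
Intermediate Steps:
B = Mul(I, Pow(15061, Rational(1, 2))) (B = Pow(Add(-12562, -2499), Rational(1, 2)) = Pow(-15061, Rational(1, 2)) = Mul(I, Pow(15061, Rational(1, 2))) ≈ Mul(122.72, I))
G = -4200 (G = Mul(-700, Mul(-6, -1)) = Mul(-700, 6) = -4200)
Pow(Add(B, G), -1) = Pow(Add(Mul(I, Pow(15061, Rational(1, 2))), -4200), -1) = Pow(Add(-4200, Mul(I, Pow(15061, Rational(1, 2)))), -1)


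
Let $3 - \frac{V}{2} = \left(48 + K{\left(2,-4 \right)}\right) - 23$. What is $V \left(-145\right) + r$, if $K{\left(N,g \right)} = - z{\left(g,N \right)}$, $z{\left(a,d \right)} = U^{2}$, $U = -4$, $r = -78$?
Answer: $1662$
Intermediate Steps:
$z{\left(a,d \right)} = 16$ ($z{\left(a,d \right)} = \left(-4\right)^{2} = 16$)
$K{\left(N,g \right)} = -16$ ($K{\left(N,g \right)} = \left(-1\right) 16 = -16$)
$V = -12$ ($V = 6 - 2 \left(\left(48 - 16\right) - 23\right) = 6 - 2 \left(32 - 23\right) = 6 - 18 = -12$)
$V \left(-145\right) + r = \left(-12\right) \left(-145\right) - 78 = 1740 - 78 = 1662$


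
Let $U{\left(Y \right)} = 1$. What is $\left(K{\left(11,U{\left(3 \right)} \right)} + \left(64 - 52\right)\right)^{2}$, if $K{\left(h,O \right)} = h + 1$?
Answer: $576$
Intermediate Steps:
$K{\left(h,O \right)} = 1 + h$
$\left(K{\left(11,U{\left(3 \right)} \right)} + \left(64 - 52\right)\right)^{2} = \left(\left(1 + 11\right) + \left(64 - 52\right)\right)^{2} = \left(12 + \left(64 - 52\right)\right)^{2} = \left(12 + 12\right)^{2} = 24^{2} = 576$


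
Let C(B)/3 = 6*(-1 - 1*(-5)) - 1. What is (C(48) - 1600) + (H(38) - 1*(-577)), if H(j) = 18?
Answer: -936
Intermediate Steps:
C(B) = 69 (C(B) = 3*(6*(-1 - 1*(-5)) - 1) = 3*(6*(-1 + 5) - 1) = 3*(6*4 - 1) = 3*(24 - 1) = 3*23 = 69)
(C(48) - 1600) + (H(38) - 1*(-577)) = (69 - 1600) + (18 - 1*(-577)) = -1531 + (18 + 577) = -1531 + 595 = -936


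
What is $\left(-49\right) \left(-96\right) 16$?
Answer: $75264$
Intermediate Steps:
$\left(-49\right) \left(-96\right) 16 = 4704 \cdot 16 = 75264$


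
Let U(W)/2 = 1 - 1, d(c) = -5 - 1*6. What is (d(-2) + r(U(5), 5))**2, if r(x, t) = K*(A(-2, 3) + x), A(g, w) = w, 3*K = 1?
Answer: 100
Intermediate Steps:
K = 1/3 (K = (1/3)*1 = 1/3 ≈ 0.33333)
d(c) = -11 (d(c) = -5 - 6 = -11)
U(W) = 0 (U(W) = 2*(1 - 1) = 2*0 = 0)
r(x, t) = 1 + x/3 (r(x, t) = (3 + x)/3 = 1 + x/3)
(d(-2) + r(U(5), 5))**2 = (-11 + (1 + (1/3)*0))**2 = (-11 + (1 + 0))**2 = (-11 + 1)**2 = (-10)**2 = 100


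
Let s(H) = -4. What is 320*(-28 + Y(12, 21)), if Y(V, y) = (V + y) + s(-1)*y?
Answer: -25280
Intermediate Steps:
Y(V, y) = V - 3*y (Y(V, y) = (V + y) - 4*y = V - 3*y)
320*(-28 + Y(12, 21)) = 320*(-28 + (12 - 3*21)) = 320*(-28 + (12 - 63)) = 320*(-28 - 51) = 320*(-79) = -25280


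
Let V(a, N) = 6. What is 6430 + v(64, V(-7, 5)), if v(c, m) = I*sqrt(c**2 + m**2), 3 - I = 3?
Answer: 6430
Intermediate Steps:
I = 0 (I = 3 - 1*3 = 3 - 3 = 0)
v(c, m) = 0 (v(c, m) = 0*sqrt(c**2 + m**2) = 0)
6430 + v(64, V(-7, 5)) = 6430 + 0 = 6430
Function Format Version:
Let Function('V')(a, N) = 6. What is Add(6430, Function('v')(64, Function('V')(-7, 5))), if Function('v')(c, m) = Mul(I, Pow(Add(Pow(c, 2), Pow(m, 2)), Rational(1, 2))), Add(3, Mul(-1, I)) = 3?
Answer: 6430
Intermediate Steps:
I = 0 (I = Add(3, Mul(-1, 3)) = Add(3, -3) = 0)
Function('v')(c, m) = 0 (Function('v')(c, m) = Mul(0, Pow(Add(Pow(c, 2), Pow(m, 2)), Rational(1, 2))) = 0)
Add(6430, Function('v')(64, Function('V')(-7, 5))) = Add(6430, 0) = 6430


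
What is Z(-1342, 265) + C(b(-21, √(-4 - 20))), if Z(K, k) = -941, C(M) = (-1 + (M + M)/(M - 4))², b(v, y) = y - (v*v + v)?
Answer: 4*(-5280425*I - 49821*√6)/(212*√6 + 22469*I) ≈ -940.04 - 0.00042772*I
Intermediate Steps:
b(v, y) = y - v - v² (b(v, y) = y - (v² + v) = y - (v + v²) = y + (-v - v²) = y - v - v²)
C(M) = (-1 + 2*M/(-4 + M))² (C(M) = (-1 + (2*M)/(-4 + M))² = (-1 + 2*M/(-4 + M))²)
Z(-1342, 265) + C(b(-21, √(-4 - 20))) = -941 + (4 + (√(-4 - 20) - 1*(-21) - 1*(-21)²))²/(-4 + (√(-4 - 20) - 1*(-21) - 1*(-21)²))² = -941 + (4 + (√(-24) + 21 - 1*441))²/(-4 + (√(-24) + 21 - 1*441))² = -941 + (4 + (2*I*√6 + 21 - 441))²/(-4 + (2*I*√6 + 21 - 441))² = -941 + (4 + (-420 + 2*I*√6))²/(-4 + (-420 + 2*I*√6))² = -941 + (-416 + 2*I*√6)²/(-424 + 2*I*√6)²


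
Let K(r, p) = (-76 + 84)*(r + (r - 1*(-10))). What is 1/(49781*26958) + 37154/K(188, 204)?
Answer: 12465131685895/1036021064856 ≈ 12.032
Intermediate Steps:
K(r, p) = 80 + 16*r (K(r, p) = 8*(r + (r + 10)) = 8*(r + (10 + r)) = 8*(10 + 2*r) = 80 + 16*r)
1/(49781*26958) + 37154/K(188, 204) = 1/(49781*26958) + 37154/(80 + 16*188) = (1/49781)*(1/26958) + 37154/(80 + 3008) = 1/1341996198 + 37154/3088 = 1/1341996198 + 37154*(1/3088) = 1/1341996198 + 18577/1544 = 12465131685895/1036021064856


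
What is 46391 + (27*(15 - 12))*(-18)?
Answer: 44933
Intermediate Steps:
46391 + (27*(15 - 12))*(-18) = 46391 + (27*3)*(-18) = 46391 + 81*(-18) = 46391 - 1458 = 44933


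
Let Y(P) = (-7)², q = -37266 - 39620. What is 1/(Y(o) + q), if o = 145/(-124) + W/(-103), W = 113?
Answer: -1/76837 ≈ -1.3015e-5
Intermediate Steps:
q = -76886
o = -28947/12772 (o = 145/(-124) + 113/(-103) = 145*(-1/124) + 113*(-1/103) = -145/124 - 113/103 = -28947/12772 ≈ -2.2664)
Y(P) = 49
1/(Y(o) + q) = 1/(49 - 76886) = 1/(-76837) = -1/76837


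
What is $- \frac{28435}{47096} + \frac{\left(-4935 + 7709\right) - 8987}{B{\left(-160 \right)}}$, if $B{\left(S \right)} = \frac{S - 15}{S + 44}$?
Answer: $- \frac{4849634299}{1177400} \approx -4118.9$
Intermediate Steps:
$B{\left(S \right)} = \frac{-15 + S}{44 + S}$
$- \frac{28435}{47096} + \frac{\left(-4935 + 7709\right) - 8987}{B{\left(-160 \right)}} = - \frac{28435}{47096} + \frac{\left(-4935 + 7709\right) - 8987}{\frac{1}{44 - 160} \left(-15 - 160\right)} = \left(-28435\right) \frac{1}{47096} + \frac{2774 - 8987}{\frac{1}{-116} \left(-175\right)} = - \frac{28435}{47096} - \frac{6213}{\left(- \frac{1}{116}\right) \left(-175\right)} = - \frac{28435}{47096} - \frac{6213}{\frac{175}{116}} = - \frac{28435}{47096} - \frac{720708}{175} = - \frac{4849634299}{1177400}$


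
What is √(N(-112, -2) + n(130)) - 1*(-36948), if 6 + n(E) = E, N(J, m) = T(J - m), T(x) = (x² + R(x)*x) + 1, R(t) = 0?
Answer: 36948 + 5*√489 ≈ 37059.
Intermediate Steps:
T(x) = 1 + x² (T(x) = (x² + 0*x) + 1 = (x² + 0) + 1 = x² + 1 = 1 + x²)
N(J, m) = 1 + (J - m)²
n(E) = -6 + E
√(N(-112, -2) + n(130)) - 1*(-36948) = √((1 + (-112 - 1*(-2))²) + (-6 + 130)) - 1*(-36948) = √((1 + (-112 + 2)²) + 124) + 36948 = √((1 + (-110)²) + 124) + 36948 = √((1 + 12100) + 124) + 36948 = √(12101 + 124) + 36948 = √12225 + 36948 = 5*√489 + 36948 = 36948 + 5*√489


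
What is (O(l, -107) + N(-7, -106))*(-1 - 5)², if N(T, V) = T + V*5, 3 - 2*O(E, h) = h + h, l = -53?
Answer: -15426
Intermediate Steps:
O(E, h) = 3/2 - h (O(E, h) = 3/2 - (h + h)/2 = 3/2 - h)
N(T, V) = T + 5*V
(O(l, -107) + N(-7, -106))*(-1 - 5)² = ((3/2 - 1*(-107)) + (-7 + 5*(-106)))*(-1 - 5)² = ((3/2 + 107) + (-7 - 530))*(-6)² = (217/2 - 537)*36 = -857/2*36 = -15426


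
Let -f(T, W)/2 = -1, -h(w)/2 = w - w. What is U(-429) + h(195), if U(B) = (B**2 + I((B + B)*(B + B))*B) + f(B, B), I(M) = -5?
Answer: 186188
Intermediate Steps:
h(w) = 0 (h(w) = -2*(w - w) = -2*0 = 0)
f(T, W) = 2 (f(T, W) = -2*(-1) = 2)
U(B) = 2 + B**2 - 5*B (U(B) = (B**2 - 5*B) + 2 = 2 + B**2 - 5*B)
U(-429) + h(195) = (2 + (-429)**2 - 5*(-429)) + 0 = (2 + 184041 + 2145) + 0 = 186188 + 0 = 186188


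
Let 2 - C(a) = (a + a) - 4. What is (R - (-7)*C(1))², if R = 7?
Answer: 1225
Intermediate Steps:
C(a) = 6 - 2*a (C(a) = 2 - ((a + a) - 4) = 2 - (2*a - 4) = 2 - (-4 + 2*a) = 2 + (4 - 2*a) = 6 - 2*a)
(R - (-7)*C(1))² = (7 - (-7)*(6 - 2*1))² = (7 - (-7)*(6 - 2))² = (7 - (-7)*4)² = (7 - 1*(-28))² = (7 + 28)² = 35² = 1225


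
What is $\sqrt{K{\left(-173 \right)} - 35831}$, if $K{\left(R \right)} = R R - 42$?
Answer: $2 i \sqrt{1486} \approx 77.097 i$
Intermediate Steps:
$K{\left(R \right)} = -42 + R^{2}$ ($K{\left(R \right)} = R^{2} - 42 = -42 + R^{2}$)
$\sqrt{K{\left(-173 \right)} - 35831} = \sqrt{\left(-42 + \left(-173\right)^{2}\right) - 35831} = \sqrt{\left(-42 + 29929\right) - 35831} = \sqrt{29887 - 35831} = \sqrt{-5944} = 2 i \sqrt{1486}$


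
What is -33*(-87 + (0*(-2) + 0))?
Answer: 2871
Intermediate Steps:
-33*(-87 + (0*(-2) + 0)) = -33*(-87 + (0 + 0)) = -33*(-87 + 0) = -33*(-87) = 2871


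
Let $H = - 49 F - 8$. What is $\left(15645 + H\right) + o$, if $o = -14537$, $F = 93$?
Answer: $-3457$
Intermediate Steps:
$H = -4565$ ($H = \left(-49\right) 93 - 8 = -4557 - 8 = -4565$)
$\left(15645 + H\right) + o = \left(15645 - 4565\right) - 14537 = 11080 - 14537 = -3457$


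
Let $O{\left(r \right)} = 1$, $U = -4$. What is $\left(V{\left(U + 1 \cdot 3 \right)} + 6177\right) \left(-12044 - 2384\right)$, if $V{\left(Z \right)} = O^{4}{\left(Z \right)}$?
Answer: $-89136184$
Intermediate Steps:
$V{\left(Z \right)} = 1$ ($V{\left(Z \right)} = 1^{4} = 1$)
$\left(V{\left(U + 1 \cdot 3 \right)} + 6177\right) \left(-12044 - 2384\right) = \left(1 + 6177\right) \left(-12044 - 2384\right) = 6178 \left(-14428\right) = -89136184$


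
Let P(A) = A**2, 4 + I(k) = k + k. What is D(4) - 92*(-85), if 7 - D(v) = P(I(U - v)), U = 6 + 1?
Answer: 7823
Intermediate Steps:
U = 7
I(k) = -4 + 2*k (I(k) = -4 + (k + k) = -4 + 2*k)
D(v) = 7 - (10 - 2*v)**2 (D(v) = 7 - (-4 + 2*(7 - v))**2 = 7 - (-4 + (14 - 2*v))**2 = 7 - (10 - 2*v)**2)
D(4) - 92*(-85) = (7 - 4*(-5 + 4)**2) - 92*(-85) = (7 - 4*(-1)**2) + 7820 = (7 - 4*1) + 7820 = (7 - 4) + 7820 = 3 + 7820 = 7823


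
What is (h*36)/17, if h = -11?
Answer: -396/17 ≈ -23.294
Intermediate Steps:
(h*36)/17 = -11*36/17 = -396*1/17 = -396/17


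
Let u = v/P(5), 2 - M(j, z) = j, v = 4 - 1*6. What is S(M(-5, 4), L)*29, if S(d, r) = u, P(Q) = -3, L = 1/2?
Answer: 58/3 ≈ 19.333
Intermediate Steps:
L = ½ ≈ 0.50000
v = -2 (v = 4 - 6 = -2)
M(j, z) = 2 - j
u = ⅔ (u = -2/(-3) = -2*(-⅓) = ⅔ ≈ 0.66667)
S(d, r) = ⅔
S(M(-5, 4), L)*29 = (⅔)*29 = 58/3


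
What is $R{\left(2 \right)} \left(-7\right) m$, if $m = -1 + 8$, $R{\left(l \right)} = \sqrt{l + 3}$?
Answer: $- 49 \sqrt{5} \approx -109.57$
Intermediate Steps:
$R{\left(l \right)} = \sqrt{3 + l}$
$m = 7$
$R{\left(2 \right)} \left(-7\right) m = \sqrt{3 + 2} \left(-7\right) 7 = \sqrt{5} \left(-7\right) 7 = - 7 \sqrt{5} \cdot 7 = - 49 \sqrt{5}$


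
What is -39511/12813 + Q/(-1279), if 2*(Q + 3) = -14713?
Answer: 87525409/32775654 ≈ 2.6704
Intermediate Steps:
Q = -14719/2 (Q = -3 + (½)*(-14713) = -3 - 14713/2 = -14719/2 ≈ -7359.5)
-39511/12813 + Q/(-1279) = -39511/12813 - 14719/2/(-1279) = -39511*1/12813 - 14719/2*(-1/1279) = -39511/12813 + 14719/2558 = 87525409/32775654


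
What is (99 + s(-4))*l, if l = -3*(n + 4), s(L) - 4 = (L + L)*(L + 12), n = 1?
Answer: -585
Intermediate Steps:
s(L) = 4 + 2*L*(12 + L) (s(L) = 4 + (L + L)*(L + 12) = 4 + (2*L)*(12 + L) = 4 + 2*L*(12 + L))
l = -15 (l = -3*(1 + 4) = -3*5 = -15)
(99 + s(-4))*l = (99 + (4 + 2*(-4)² + 24*(-4)))*(-15) = (99 + (4 + 2*16 - 96))*(-15) = (99 + (4 + 32 - 96))*(-15) = (99 - 60)*(-15) = 39*(-15) = -585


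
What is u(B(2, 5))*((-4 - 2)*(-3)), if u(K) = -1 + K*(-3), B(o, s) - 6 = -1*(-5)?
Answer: -612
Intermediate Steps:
B(o, s) = 11 (B(o, s) = 6 - 1*(-5) = 6 + 5 = 11)
u(K) = -1 - 3*K
u(B(2, 5))*((-4 - 2)*(-3)) = (-1 - 3*11)*((-4 - 2)*(-3)) = (-1 - 33)*(-6*(-3)) = -34*18 = -612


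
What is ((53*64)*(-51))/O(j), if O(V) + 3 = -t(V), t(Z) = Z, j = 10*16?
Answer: 172992/163 ≈ 1061.3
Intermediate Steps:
j = 160
O(V) = -3 - V
((53*64)*(-51))/O(j) = ((53*64)*(-51))/(-3 - 1*160) = (3392*(-51))/(-3 - 160) = -172992/(-163) = -172992*(-1/163) = 172992/163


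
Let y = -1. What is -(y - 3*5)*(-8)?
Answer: -128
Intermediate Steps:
-(y - 3*5)*(-8) = -(-1 - 3*5)*(-8) = -(-1 - 15)*(-8) = -1*(-16)*(-8) = 16*(-8) = -128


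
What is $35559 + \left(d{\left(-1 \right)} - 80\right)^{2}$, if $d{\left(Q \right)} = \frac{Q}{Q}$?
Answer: $41800$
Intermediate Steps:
$d{\left(Q \right)} = 1$
$35559 + \left(d{\left(-1 \right)} - 80\right)^{2} = 35559 + \left(1 - 80\right)^{2} = 35559 + \left(-79\right)^{2} = 35559 + 6241 = 41800$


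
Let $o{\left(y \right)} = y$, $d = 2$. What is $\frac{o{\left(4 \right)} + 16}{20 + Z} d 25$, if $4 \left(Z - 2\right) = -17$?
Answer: $\frac{4000}{71} \approx 56.338$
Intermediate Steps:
$Z = - \frac{9}{4}$ ($Z = 2 + \frac{1}{4} \left(-17\right) = 2 - \frac{17}{4} = - \frac{9}{4} \approx -2.25$)
$\frac{o{\left(4 \right)} + 16}{20 + Z} d 25 = \frac{4 + 16}{20 - \frac{9}{4}} \cdot 2 \cdot 25 = \frac{20}{\frac{71}{4}} \cdot 2 \cdot 25 = 20 \cdot \frac{4}{71} \cdot 2 \cdot 25 = \frac{80}{71} \cdot 2 \cdot 25 = \frac{160}{71} \cdot 25 = \frac{4000}{71}$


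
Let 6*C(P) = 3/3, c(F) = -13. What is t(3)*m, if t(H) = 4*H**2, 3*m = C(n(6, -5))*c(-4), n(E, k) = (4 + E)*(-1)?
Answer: -26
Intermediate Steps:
n(E, k) = -4 - E
C(P) = 1/6 (C(P) = (3/3)/6 = (3*(1/3))/6 = (1/6)*1 = 1/6)
m = -13/18 (m = ((1/6)*(-13))/3 = (1/3)*(-13/6) = -13/18 ≈ -0.72222)
t(3)*m = (4*3**2)*(-13/18) = (4*9)*(-13/18) = 36*(-13/18) = -26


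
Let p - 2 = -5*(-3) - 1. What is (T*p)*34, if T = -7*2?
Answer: -7616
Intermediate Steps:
T = -14
p = 16 (p = 2 + (-5*(-3) - 1) = 2 + (15 - 1) = 2 + 14 = 16)
(T*p)*34 = -14*16*34 = -224*34 = -7616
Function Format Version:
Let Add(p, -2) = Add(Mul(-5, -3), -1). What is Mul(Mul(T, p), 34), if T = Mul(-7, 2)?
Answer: -7616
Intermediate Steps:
T = -14
p = 16 (p = Add(2, Add(Mul(-5, -3), -1)) = Add(2, Add(15, -1)) = Add(2, 14) = 16)
Mul(Mul(T, p), 34) = Mul(Mul(-14, 16), 34) = Mul(-224, 34) = -7616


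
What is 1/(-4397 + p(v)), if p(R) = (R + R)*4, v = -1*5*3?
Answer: -1/4517 ≈ -0.00022139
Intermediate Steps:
v = -15 (v = -5*3 = -15)
p(R) = 8*R (p(R) = (2*R)*4 = 8*R)
1/(-4397 + p(v)) = 1/(-4397 + 8*(-15)) = 1/(-4397 - 120) = 1/(-4517) = -1/4517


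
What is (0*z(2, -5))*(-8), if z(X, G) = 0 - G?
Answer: 0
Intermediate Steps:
z(X, G) = -G
(0*z(2, -5))*(-8) = (0*(-1*(-5)))*(-8) = (0*5)*(-8) = 0*(-8) = 0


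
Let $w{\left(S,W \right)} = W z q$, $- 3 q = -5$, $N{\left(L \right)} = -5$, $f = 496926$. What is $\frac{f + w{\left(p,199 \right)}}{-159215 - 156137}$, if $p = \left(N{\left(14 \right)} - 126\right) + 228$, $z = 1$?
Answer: $- \frac{1491773}{946056} \approx -1.5768$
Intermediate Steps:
$q = \frac{5}{3}$ ($q = \left(- \frac{1}{3}\right) \left(-5\right) = \frac{5}{3} \approx 1.6667$)
$p = 97$ ($p = \left(-5 - 126\right) + 228 = -131 + 228 = 97$)
$w{\left(S,W \right)} = \frac{5 W}{3}$ ($w{\left(S,W \right)} = W 1 \cdot \frac{5}{3} = W \frac{5}{3} = \frac{5 W}{3}$)
$\frac{f + w{\left(p,199 \right)}}{-159215 - 156137} = \frac{496926 + \frac{5}{3} \cdot 199}{-159215 - 156137} = \frac{496926 + \frac{995}{3}}{-315352} = \frac{1491773}{3} \left(- \frac{1}{315352}\right) = - \frac{1491773}{946056}$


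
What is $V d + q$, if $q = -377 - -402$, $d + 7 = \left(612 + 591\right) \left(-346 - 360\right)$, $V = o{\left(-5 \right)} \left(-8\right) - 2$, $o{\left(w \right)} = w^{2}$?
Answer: $171563675$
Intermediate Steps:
$V = -202$ ($V = \left(-5\right)^{2} \left(-8\right) - 2 = 25 \left(-8\right) - 2 = -200 - 2 = -202$)
$d = -849325$ ($d = -7 + \left(612 + 591\right) \left(-346 - 360\right) = -7 + 1203 \left(-706\right) = -7 - 849318 = -849325$)
$q = 25$ ($q = -377 + 402 = 25$)
$V d + q = \left(-202\right) \left(-849325\right) + 25 = 171563650 + 25 = 171563675$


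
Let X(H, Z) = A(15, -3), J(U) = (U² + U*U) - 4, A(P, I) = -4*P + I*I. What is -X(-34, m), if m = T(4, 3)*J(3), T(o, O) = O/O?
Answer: 51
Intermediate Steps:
T(o, O) = 1
A(P, I) = I² - 4*P (A(P, I) = -4*P + I² = I² - 4*P)
J(U) = -4 + 2*U² (J(U) = (U² + U²) - 4 = 2*U² - 4 = -4 + 2*U²)
m = 14 (m = 1*(-4 + 2*3²) = 1*(-4 + 2*9) = 1*(-4 + 18) = 1*14 = 14)
X(H, Z) = -51 (X(H, Z) = (-3)² - 4*15 = 9 - 60 = -51)
-X(-34, m) = -1*(-51) = 51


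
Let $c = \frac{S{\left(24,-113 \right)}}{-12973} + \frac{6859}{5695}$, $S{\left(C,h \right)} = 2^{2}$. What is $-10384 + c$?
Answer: $- \frac{767093785213}{73881235} \approx -10383.0$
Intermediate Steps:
$S{\left(C,h \right)} = 4$
$c = \frac{88959027}{73881235}$ ($c = \frac{4}{-12973} + \frac{6859}{5695} = 4 \left(- \frac{1}{12973}\right) + 6859 \cdot \frac{1}{5695} = - \frac{4}{12973} + \frac{6859}{5695} = \frac{88959027}{73881235} \approx 1.2041$)
$-10384 + c = -10384 + \frac{88959027}{73881235} = - \frac{767093785213}{73881235}$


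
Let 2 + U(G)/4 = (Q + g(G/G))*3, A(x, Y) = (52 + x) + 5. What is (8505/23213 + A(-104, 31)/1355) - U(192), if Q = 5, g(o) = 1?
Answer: -2002598096/31453615 ≈ -63.668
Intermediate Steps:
A(x, Y) = 57 + x
U(G) = 64 (U(G) = -8 + 4*((5 + 1)*3) = -8 + 4*(6*3) = -8 + 4*18 = -8 + 72 = 64)
(8505/23213 + A(-104, 31)/1355) - U(192) = (8505/23213 + (57 - 104)/1355) - 1*64 = (8505*(1/23213) - 47*1/1355) - 64 = (8505/23213 - 47/1355) - 64 = 10433264/31453615 - 64 = -2002598096/31453615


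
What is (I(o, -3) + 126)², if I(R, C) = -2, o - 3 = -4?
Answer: 15376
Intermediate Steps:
o = -1 (o = 3 - 4 = -1)
(I(o, -3) + 126)² = (-2 + 126)² = 124² = 15376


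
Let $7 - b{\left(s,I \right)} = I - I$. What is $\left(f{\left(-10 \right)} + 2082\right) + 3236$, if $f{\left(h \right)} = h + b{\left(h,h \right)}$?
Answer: $5315$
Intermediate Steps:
$b{\left(s,I \right)} = 7$ ($b{\left(s,I \right)} = 7 - \left(I - I\right) = 7 - 0 = 7 + 0 = 7$)
$f{\left(h \right)} = 7 + h$ ($f{\left(h \right)} = h + 7 = 7 + h$)
$\left(f{\left(-10 \right)} + 2082\right) + 3236 = \left(\left(7 - 10\right) + 2082\right) + 3236 = \left(-3 + 2082\right) + 3236 = 2079 + 3236 = 5315$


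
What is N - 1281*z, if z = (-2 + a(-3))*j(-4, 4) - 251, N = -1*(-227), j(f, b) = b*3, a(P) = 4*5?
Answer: 45062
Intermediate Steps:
a(P) = 20
j(f, b) = 3*b
N = 227
z = -35 (z = (-2 + 20)*(3*4) - 251 = 18*12 - 251 = 216 - 251 = -35)
N - 1281*z = 227 - 1281*(-35) = 227 + 44835 = 45062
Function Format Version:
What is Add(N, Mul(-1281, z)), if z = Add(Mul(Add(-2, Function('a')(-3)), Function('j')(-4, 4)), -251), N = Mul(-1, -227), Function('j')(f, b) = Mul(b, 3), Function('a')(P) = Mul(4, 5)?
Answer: 45062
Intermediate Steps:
Function('a')(P) = 20
Function('j')(f, b) = Mul(3, b)
N = 227
z = -35 (z = Add(Mul(Add(-2, 20), Mul(3, 4)), -251) = Add(Mul(18, 12), -251) = Add(216, -251) = -35)
Add(N, Mul(-1281, z)) = Add(227, Mul(-1281, -35)) = Add(227, 44835) = 45062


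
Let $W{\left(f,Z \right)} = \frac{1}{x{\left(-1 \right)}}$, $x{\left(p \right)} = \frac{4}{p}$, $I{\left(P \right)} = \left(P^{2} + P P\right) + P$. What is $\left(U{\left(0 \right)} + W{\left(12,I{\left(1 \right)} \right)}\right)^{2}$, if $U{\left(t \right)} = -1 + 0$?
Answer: $\frac{25}{16} \approx 1.5625$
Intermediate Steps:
$U{\left(t \right)} = -1$
$I{\left(P \right)} = P + 2 P^{2}$ ($I{\left(P \right)} = \left(P^{2} + P^{2}\right) + P = 2 P^{2} + P = P + 2 P^{2}$)
$W{\left(f,Z \right)} = - \frac{1}{4}$ ($W{\left(f,Z \right)} = \frac{1}{4 \frac{1}{-1}} = \frac{1}{4 \left(-1\right)} = \frac{1}{-4} = - \frac{1}{4}$)
$\left(U{\left(0 \right)} + W{\left(12,I{\left(1 \right)} \right)}\right)^{2} = \left(-1 - \frac{1}{4}\right)^{2} = \left(- \frac{5}{4}\right)^{2} = \frac{25}{16}$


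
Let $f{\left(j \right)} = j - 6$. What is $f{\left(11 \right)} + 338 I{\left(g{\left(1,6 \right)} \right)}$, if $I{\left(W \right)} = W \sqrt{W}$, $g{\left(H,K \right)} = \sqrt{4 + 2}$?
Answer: $5 + 338 \cdot 6^{\frac{3}{4}} \approx 1300.8$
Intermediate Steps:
$g{\left(H,K \right)} = \sqrt{6}$
$f{\left(j \right)} = -6 + j$ ($f{\left(j \right)} = j - 6 = -6 + j$)
$I{\left(W \right)} = W^{\frac{3}{2}}$
$f{\left(11 \right)} + 338 I{\left(g{\left(1,6 \right)} \right)} = \left(-6 + 11\right) + 338 \left(\sqrt{6}\right)^{\frac{3}{2}} = 5 + 338 \cdot 6^{\frac{3}{4}}$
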